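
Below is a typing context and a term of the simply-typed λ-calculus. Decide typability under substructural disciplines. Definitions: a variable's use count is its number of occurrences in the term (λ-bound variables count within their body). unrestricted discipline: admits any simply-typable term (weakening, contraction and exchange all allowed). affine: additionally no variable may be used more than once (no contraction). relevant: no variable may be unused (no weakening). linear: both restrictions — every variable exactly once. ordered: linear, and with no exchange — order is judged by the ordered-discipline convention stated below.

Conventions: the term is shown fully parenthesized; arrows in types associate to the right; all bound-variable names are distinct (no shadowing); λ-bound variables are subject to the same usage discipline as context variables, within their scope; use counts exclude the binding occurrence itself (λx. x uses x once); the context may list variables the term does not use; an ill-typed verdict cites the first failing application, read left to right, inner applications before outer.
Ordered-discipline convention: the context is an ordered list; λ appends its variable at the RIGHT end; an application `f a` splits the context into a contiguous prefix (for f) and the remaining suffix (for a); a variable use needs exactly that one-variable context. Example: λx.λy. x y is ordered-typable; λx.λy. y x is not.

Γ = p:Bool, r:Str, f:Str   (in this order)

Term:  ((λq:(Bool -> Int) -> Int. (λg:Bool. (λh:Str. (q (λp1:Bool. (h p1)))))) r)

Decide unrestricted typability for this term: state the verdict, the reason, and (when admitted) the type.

no — fails simple typing
use counts: p ×0, r ×1, f ×0, q [bound] ×1, g [bound] ×0, h [bound] ×1, p1 [bound] ×1
uses in reading order: q, h, p1, r
typing: ill-typed: non-arrow in function slot: Str
summary: ordered ✗; linear ✗; affine ✗; relevant ✗; unrestricted ✗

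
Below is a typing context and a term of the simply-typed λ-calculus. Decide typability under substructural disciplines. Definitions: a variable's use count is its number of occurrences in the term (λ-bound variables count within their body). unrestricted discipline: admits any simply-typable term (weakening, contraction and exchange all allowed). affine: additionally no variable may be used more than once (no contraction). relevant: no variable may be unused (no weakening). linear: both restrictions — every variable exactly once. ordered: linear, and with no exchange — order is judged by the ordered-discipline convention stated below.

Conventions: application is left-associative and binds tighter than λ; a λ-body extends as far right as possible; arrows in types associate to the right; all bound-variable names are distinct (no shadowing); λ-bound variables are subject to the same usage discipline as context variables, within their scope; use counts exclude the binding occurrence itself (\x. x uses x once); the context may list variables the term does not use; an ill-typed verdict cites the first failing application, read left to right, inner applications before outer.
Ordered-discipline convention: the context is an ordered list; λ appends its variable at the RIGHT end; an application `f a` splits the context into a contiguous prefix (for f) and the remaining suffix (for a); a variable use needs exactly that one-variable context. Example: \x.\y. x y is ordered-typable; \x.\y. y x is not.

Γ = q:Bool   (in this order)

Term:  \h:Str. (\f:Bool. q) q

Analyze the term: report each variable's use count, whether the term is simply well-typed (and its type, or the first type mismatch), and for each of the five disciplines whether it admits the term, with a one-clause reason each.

variable uses: q ×2; h (bound) ×0; f (bound) ×0
use order (left to right): q, q
typing: ✓ — Str -> Bool
ordered: ✗ — needs contraction — q ×2; needs weakening: h, f unused
linear: ✗ — needs contraction — q ×2; needs weakening: h, f unused
affine: ✗ — needs contraction — q ×2
relevant: ✗ — needs weakening: h, f unused
unrestricted: ✓ — typability at Str -> Bool is all that's needed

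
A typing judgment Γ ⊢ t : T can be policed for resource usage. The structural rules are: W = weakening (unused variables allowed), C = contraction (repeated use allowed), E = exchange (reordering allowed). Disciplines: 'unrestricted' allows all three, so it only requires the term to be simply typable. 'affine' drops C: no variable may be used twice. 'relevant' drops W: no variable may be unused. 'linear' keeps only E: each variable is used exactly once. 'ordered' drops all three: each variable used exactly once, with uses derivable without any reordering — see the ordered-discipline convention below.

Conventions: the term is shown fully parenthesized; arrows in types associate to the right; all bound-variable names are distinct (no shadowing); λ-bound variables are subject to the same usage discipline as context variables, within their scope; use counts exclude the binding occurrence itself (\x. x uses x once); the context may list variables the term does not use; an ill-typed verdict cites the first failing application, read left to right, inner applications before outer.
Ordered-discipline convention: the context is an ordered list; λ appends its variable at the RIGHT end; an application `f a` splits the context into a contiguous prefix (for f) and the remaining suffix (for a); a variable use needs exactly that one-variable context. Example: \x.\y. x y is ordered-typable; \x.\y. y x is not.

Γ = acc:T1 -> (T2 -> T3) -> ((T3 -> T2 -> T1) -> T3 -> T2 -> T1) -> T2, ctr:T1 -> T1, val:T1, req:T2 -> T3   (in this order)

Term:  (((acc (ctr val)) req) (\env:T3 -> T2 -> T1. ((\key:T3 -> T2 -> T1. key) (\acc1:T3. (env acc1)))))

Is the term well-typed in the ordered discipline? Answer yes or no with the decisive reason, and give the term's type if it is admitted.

yes — acc, ctr, val, req, env, key, acc1 once each; derivable with no W/C/E; term : T2
variable uses: acc: 1×; ctr: 1×; val: 1×; req: 1×; env (λ-bound): 1×; key (λ-bound): 1×; acc1 (λ-bound): 1×
uses in reading order: acc, ctr, val, req, key, env, acc1
typing: well-typed at T2
summary: ordered ✓; linear ✓; affine ✓; relevant ✓; unrestricted ✓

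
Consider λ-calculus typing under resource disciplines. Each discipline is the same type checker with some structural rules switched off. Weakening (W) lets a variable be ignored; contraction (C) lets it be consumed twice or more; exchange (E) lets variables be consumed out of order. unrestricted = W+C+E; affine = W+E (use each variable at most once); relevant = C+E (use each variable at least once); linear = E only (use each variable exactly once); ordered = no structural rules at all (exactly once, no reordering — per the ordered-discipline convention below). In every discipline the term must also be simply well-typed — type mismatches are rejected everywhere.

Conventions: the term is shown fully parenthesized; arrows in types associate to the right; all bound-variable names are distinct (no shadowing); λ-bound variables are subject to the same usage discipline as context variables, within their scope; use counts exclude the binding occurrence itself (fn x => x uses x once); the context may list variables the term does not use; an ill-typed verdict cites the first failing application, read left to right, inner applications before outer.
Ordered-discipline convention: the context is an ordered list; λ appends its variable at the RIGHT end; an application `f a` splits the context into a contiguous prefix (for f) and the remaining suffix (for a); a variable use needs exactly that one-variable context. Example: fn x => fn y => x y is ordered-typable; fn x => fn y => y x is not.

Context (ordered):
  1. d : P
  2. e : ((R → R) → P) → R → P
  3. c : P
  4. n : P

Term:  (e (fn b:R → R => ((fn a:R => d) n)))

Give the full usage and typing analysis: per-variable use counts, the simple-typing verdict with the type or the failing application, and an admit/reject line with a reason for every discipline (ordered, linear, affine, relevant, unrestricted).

usage: d=1, e=1, c=0, n=1, b [bound]=0, a [bound]=0
use order (left to right): e, d, n
typing: ill-typed: a function awaiting R gets P
ordered: ✗, fails simple typing
linear: ✗, a type mismatch blocks all five
affine: ✗, the type mismatch rejects it
relevant: ✗, not simply typable
unrestricted: ✗, fails simple typing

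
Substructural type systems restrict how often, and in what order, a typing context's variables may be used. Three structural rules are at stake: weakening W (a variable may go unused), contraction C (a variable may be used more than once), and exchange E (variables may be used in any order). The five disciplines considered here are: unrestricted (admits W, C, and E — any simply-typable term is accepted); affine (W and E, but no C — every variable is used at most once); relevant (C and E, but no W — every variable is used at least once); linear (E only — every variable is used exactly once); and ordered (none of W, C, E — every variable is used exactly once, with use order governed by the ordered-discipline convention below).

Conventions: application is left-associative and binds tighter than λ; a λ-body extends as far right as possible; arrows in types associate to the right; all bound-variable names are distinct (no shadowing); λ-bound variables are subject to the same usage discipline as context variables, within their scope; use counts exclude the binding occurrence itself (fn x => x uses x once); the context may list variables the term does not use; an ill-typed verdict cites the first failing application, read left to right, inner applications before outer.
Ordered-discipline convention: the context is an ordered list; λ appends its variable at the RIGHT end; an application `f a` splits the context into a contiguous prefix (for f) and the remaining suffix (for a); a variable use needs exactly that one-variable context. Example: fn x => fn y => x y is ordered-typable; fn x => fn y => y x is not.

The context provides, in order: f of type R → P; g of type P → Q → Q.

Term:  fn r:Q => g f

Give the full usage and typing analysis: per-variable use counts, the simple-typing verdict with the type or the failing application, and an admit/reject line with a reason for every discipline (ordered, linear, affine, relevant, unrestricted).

variable uses: f: 1×, g: 1×, r [bound]: 0×
uses in reading order: g, f
typing: ill-typed: argument of type R → P where P is required
ordered: ✗, not simply typable
linear: ✗, fails simple typing
affine: ✗, a type mismatch blocks all five
relevant: ✗, the type mismatch rejects it
unrestricted: ✗, not simply typable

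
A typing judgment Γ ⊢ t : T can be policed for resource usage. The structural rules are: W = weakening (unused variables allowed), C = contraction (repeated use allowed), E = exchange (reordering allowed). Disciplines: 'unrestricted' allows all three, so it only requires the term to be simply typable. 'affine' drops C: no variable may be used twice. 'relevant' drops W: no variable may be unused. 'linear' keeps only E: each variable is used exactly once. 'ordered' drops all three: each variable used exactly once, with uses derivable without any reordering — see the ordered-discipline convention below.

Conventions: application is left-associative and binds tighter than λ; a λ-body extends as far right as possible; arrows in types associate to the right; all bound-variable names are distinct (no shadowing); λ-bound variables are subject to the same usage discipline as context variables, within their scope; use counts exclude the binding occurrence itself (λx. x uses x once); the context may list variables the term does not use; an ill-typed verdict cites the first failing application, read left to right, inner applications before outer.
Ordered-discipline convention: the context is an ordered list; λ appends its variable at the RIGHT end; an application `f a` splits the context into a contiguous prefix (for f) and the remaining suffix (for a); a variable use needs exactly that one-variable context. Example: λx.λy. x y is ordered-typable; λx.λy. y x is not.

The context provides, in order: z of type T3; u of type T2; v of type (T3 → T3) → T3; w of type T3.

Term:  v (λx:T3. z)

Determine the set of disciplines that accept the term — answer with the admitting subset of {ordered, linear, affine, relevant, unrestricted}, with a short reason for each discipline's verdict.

admitted in: affine, unrestricted
counts: z: 1×; u: 0×; v: 1×; w: 0×; x (bound): 0×
use order (left to right): v, z
typing: well-typed — term : T3
ordered: ✗ — needs weakening: u, w, x unused
linear: ✗ — needs weakening: u, w, x unused
affine: ✓ — at most one use each (z, u, v, w, x)
relevant: ✗ — needs weakening: u, w, x unused
unrestricted: ✓ — typability at T3 is all that's needed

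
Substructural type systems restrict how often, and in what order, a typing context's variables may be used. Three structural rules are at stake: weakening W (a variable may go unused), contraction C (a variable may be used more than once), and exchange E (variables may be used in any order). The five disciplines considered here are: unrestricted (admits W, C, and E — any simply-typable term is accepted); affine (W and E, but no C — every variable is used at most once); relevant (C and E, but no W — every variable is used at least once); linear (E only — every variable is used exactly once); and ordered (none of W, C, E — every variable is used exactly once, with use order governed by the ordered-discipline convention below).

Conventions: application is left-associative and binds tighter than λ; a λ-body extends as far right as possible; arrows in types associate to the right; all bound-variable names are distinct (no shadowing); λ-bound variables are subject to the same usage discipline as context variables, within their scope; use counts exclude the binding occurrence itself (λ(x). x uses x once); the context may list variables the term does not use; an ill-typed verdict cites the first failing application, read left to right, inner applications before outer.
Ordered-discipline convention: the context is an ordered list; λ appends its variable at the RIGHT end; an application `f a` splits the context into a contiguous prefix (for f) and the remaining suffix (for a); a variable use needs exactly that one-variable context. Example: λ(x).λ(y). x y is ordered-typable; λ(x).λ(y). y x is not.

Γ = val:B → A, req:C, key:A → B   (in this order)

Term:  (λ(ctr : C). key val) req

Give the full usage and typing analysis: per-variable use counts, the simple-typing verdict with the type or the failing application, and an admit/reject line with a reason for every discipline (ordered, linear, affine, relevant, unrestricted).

use counts: val: 1, req: 1, key: 1, ctr (λ-bound): 0
use order (left to right): key, val, req
typing: ill-typed: argument of type B → A where A is required
ordered: ✗, a type mismatch blocks all five
linear: ✗, the type mismatch rejects it
affine: ✗, not simply typable
relevant: ✗, fails simple typing
unrestricted: ✗, a type mismatch blocks all five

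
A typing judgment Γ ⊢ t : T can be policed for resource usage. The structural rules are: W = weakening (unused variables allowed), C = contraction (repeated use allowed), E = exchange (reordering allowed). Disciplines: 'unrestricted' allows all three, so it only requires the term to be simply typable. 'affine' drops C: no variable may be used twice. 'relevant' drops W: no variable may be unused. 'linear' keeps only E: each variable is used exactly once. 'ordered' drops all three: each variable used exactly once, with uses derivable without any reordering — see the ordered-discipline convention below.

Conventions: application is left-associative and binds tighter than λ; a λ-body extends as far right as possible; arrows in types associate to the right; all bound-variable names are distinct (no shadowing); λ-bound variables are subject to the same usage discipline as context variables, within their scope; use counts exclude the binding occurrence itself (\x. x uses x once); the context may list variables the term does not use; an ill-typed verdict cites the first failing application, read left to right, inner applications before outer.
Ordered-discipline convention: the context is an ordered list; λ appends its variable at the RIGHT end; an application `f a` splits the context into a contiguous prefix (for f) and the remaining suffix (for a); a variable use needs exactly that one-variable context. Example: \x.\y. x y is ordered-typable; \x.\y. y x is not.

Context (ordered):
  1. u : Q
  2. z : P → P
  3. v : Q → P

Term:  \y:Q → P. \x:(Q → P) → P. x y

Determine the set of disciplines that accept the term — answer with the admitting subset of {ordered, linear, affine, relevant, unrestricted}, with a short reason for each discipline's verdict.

admitted in: affine, unrestricted
usage: u ×0, z ×0, v ×0, y [bound] ×1, x [bound] ×1
uses in reading order: x, y
typing: the term checks, with type (Q → P) → ((Q → P) → P) → P
ordered ✗ (u, z, v never used (weakening))
linear ✗ (u, z, v never used (weakening))
affine ✓ (none of u, z, v, y, x used more than once)
relevant ✗ (u, z, v never used (weakening))
unrestricted ✓ (well-typed at (Q → P) → ((Q → P) → P) → P; no restrictions here)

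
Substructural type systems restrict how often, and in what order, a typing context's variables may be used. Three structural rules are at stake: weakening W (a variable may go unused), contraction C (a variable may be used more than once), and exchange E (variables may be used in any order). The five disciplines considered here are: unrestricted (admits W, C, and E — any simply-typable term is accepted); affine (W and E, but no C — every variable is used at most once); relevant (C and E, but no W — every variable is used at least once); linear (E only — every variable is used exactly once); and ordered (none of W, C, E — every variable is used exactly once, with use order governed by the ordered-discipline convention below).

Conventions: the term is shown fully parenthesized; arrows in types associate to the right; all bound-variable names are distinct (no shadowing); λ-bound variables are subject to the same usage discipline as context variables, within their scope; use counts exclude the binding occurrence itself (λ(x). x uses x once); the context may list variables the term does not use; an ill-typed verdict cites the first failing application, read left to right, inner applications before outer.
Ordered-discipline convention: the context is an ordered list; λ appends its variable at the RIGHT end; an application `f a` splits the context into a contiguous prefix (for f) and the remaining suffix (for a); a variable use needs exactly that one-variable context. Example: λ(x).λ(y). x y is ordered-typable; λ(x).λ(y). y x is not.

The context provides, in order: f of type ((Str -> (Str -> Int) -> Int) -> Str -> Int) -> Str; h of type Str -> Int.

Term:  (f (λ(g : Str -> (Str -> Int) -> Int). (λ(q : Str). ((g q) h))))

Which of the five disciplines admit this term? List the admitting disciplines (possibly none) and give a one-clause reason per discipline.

accepted by: linear, affine, relevant, unrestricted
use counts: f: 1, h: 1, g (bound): 1, q (bound): 1
use order (left to right): f, g, q, h
typing: well-typed — term : Str
ordered ✗ (no ordered split (uses run f, g, q, h))
linear ✓ (exactly-once usage across f, h, g, q)
affine ✓ (at most one use each (f, h, g, q))
relevant ✓ (every one of f, h, g, q appears)
unrestricted ✓ (simply typable at Str; W, C, E all held)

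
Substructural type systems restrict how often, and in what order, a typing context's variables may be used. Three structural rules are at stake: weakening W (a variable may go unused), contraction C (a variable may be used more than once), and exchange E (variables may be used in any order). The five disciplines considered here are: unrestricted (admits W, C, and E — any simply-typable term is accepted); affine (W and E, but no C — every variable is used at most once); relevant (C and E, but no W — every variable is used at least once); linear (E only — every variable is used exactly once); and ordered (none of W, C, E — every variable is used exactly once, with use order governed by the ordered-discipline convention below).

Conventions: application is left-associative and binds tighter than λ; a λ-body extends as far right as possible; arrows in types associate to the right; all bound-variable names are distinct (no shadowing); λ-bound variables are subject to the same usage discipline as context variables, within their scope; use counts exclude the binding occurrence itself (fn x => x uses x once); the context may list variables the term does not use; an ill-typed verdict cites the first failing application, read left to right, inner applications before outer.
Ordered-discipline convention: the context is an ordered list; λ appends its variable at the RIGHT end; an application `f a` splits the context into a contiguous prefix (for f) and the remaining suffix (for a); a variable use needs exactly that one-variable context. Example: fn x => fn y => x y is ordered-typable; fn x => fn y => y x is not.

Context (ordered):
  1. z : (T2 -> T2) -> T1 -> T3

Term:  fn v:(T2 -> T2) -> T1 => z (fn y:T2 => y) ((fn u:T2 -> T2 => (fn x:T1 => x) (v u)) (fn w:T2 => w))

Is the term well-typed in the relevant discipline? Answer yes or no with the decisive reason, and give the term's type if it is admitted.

yes — at least one use each (z, v, y, u, x, w); term : ((T2 -> T2) -> T1) -> T3
usage: z ×1, v [bound] ×1, y [bound] ×1, u [bound] ×1, x [bound] ×1, w [bound] ×1
use order (left to right): z, y, x, v, u, w
typing: ✓ — ((T2 -> T2) -> T1) -> T3
all disciplines: ordered ✓ · linear ✓ · affine ✓ · relevant ✓ · unrestricted ✓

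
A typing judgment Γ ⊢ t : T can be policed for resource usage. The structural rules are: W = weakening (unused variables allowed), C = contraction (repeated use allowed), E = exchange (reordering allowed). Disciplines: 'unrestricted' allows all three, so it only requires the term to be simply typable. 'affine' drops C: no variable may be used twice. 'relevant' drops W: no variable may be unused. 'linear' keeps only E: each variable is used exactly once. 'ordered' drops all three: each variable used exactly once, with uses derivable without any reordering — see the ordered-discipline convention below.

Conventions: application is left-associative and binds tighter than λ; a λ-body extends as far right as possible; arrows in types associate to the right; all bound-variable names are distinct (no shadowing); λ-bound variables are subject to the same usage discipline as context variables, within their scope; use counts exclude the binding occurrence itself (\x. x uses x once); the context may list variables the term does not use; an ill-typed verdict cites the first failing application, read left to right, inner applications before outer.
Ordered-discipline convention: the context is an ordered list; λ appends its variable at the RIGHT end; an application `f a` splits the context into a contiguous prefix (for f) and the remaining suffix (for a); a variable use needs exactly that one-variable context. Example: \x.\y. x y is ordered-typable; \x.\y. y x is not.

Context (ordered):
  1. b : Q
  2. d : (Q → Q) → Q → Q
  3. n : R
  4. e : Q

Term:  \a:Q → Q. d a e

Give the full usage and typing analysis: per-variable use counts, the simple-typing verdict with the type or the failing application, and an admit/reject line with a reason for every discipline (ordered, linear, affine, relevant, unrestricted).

counts: b=0; d=1; n=0; e=1; a (bound)=1
left-to-right use order: d, a, e
typing: ✓ — (Q → Q) → Q
ordered ✗ (b, n left unused)
linear ✗ (b, n left unused)
affine ✓ (at most one use each (b, d, n, e, a))
relevant ✗ (b, n left unused)
unrestricted ✓ (well-typed at (Q → Q) → Q; no restrictions here)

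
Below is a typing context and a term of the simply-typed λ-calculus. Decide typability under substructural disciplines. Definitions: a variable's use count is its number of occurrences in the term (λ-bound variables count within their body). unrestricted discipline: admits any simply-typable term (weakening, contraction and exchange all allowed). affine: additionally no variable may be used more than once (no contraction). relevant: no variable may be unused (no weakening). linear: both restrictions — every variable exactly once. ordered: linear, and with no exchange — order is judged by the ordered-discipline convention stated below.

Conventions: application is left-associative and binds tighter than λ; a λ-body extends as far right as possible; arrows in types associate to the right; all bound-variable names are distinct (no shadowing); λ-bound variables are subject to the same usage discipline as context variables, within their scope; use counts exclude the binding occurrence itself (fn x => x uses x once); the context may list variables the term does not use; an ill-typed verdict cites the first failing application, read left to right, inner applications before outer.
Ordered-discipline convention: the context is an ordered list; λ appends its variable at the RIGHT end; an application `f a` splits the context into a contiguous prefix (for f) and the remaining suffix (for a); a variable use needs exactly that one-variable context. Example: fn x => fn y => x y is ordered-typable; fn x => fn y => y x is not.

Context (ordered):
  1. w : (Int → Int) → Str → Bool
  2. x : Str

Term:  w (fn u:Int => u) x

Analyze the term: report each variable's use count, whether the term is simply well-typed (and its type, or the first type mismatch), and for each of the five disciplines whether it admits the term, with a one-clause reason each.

use counts: w=1; x=1; u (bound)=1
use order (left to right): w, u, x
typing: the term checks, with type Bool
ordered: ✓ — single-use (w, x, u), ordered derivation ok
linear: ✓ — each of w, x, u used exactly once
affine: ✓ — no duplicate uses among w, x, u
relevant: ✓ — none of w, x, u goes unused
unrestricted: ✓ — well-typed at Bool; no restrictions here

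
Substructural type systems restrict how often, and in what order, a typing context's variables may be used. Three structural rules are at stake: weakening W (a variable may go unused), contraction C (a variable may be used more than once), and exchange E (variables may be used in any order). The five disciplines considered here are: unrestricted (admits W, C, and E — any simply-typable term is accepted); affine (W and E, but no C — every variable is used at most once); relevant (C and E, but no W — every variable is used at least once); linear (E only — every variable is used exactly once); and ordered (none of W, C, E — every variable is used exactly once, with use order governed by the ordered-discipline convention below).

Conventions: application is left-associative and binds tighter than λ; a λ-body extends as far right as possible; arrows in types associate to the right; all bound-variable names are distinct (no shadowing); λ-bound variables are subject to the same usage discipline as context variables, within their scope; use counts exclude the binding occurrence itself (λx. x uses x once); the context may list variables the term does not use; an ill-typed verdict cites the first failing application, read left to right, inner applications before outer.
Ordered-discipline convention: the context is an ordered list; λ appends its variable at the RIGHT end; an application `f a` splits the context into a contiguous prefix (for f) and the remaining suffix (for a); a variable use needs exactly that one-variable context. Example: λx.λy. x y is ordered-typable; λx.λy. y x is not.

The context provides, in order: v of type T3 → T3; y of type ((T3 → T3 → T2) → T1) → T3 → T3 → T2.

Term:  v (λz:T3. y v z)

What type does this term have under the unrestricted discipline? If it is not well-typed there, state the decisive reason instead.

not well-typed under unrestricted — fails simple typing
counts: v=2; y=1; z [bound]=1
order of uses: v, y, v, z
typing: ill-typed: an argument T3 → T3 mismatches the expected (T3 → T3 → T2) → T1
summary: ordered ✗ · linear ✗ · affine ✗ · relevant ✗ · unrestricted ✗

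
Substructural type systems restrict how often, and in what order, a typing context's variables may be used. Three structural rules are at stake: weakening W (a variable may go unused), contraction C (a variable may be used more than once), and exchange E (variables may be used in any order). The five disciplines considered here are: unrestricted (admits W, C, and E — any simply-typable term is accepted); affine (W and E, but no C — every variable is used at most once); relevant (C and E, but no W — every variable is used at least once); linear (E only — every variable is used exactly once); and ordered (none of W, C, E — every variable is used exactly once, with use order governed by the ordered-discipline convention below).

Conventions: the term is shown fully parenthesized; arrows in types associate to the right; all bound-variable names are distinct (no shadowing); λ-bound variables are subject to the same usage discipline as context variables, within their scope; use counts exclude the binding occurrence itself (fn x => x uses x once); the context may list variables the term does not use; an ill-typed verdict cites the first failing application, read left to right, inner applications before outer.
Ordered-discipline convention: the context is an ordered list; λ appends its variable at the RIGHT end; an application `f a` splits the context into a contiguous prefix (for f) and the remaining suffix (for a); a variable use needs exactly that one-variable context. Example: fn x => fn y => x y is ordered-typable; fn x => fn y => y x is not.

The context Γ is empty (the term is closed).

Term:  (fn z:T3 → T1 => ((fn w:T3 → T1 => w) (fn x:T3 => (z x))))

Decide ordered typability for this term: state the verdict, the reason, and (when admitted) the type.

yes — single-use (z, w, x), ordered derivation ok; term : (T3 → T1) → T3 → T1
usage: z (λ-bound) ×1, w (λ-bound) ×1, x (λ-bound) ×1
uses in reading order: w, z, x
typing: well-typed — term : (T3 → T1) → T3 → T1
summary: ordered ✓ · linear ✓ · affine ✓ · relevant ✓ · unrestricted ✓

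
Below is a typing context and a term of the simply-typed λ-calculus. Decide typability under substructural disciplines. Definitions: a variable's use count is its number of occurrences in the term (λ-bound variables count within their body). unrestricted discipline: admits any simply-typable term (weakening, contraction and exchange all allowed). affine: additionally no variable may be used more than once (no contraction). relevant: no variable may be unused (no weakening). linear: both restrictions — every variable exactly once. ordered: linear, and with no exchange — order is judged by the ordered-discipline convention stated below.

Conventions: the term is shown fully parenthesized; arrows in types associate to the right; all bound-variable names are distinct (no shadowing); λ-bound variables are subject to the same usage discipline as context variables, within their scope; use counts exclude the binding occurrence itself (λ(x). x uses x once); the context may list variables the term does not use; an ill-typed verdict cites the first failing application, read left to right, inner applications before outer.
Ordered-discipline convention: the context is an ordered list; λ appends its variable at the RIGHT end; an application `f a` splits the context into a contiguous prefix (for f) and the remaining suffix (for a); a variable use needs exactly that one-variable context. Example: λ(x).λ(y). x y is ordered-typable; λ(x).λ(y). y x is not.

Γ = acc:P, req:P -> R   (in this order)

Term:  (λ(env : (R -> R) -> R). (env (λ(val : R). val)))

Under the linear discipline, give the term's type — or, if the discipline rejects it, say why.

not well-typed under linear — acc, req left unused
usage: acc=0; req=0; env (λ-bound)=1; val (λ-bound)=1
use order (left to right): env, val
typing: well-typed — term : ((R -> R) -> R) -> R
all disciplines: ordered ✗, linear ✗, affine ✓, relevant ✗, unrestricted ✓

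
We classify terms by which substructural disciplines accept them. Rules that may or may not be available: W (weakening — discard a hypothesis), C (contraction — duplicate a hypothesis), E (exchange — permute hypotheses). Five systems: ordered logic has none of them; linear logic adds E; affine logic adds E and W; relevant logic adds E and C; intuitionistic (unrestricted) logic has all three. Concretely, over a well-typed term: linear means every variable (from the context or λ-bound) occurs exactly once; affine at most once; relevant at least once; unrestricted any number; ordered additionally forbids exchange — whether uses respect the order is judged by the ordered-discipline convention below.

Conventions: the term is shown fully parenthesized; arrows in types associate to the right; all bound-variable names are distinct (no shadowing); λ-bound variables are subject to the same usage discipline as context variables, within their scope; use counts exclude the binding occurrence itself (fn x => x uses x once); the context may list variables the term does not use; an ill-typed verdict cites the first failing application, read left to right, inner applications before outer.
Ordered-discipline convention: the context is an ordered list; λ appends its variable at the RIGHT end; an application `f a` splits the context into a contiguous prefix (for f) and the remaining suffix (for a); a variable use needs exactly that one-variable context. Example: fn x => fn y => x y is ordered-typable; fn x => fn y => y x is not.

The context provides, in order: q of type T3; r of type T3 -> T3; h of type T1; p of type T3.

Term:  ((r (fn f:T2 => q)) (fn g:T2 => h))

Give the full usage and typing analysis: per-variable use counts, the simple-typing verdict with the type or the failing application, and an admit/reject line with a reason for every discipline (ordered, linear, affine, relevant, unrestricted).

counts: q: 1×; r: 1×; h: 1×; p: 0×; f [bound]: 0×; g [bound]: 0×
uses in reading order: r, q, h
typing: ill-typed: an application expects T3 but receives T2 -> T3
ordered: ✗ — fails simple typing
linear: ✗ — a type mismatch blocks all five
affine: ✗ — the type mismatch rejects it
relevant: ✗ — not simply typable
unrestricted: ✗ — fails simple typing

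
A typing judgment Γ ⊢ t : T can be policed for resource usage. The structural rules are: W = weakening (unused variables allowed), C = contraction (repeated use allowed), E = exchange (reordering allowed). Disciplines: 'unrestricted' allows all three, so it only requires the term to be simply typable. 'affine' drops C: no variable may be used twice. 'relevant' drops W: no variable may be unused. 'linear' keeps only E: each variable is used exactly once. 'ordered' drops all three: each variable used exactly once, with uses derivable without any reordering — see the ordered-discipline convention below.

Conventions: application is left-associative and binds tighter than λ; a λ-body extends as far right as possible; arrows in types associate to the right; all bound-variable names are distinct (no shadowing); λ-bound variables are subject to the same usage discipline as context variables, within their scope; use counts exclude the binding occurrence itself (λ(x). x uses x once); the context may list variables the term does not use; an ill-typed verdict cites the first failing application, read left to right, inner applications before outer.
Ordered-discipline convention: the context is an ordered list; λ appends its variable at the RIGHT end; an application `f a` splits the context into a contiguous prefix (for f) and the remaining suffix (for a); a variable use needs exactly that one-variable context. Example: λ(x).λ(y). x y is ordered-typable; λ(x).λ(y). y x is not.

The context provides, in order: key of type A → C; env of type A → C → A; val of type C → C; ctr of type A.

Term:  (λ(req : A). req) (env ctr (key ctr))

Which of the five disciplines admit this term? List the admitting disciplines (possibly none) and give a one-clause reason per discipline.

accepted by: unrestricted
use counts: key: 1×, env: 1×, val: 0×, ctr: 2×, req (bound): 1×
left-to-right use order: req, env, ctr, key, ctr
typing: ✓ — A
ordered: ✗, needs contraction — ctr ×2; val never used (weakening)
linear: ✗, needs contraction — ctr ×2; val never used (weakening)
affine: ✗, needs contraction — ctr ×2
relevant: ✗, val never used (weakening)
unrestricted: ✓, type-checks (A) and nothing is barred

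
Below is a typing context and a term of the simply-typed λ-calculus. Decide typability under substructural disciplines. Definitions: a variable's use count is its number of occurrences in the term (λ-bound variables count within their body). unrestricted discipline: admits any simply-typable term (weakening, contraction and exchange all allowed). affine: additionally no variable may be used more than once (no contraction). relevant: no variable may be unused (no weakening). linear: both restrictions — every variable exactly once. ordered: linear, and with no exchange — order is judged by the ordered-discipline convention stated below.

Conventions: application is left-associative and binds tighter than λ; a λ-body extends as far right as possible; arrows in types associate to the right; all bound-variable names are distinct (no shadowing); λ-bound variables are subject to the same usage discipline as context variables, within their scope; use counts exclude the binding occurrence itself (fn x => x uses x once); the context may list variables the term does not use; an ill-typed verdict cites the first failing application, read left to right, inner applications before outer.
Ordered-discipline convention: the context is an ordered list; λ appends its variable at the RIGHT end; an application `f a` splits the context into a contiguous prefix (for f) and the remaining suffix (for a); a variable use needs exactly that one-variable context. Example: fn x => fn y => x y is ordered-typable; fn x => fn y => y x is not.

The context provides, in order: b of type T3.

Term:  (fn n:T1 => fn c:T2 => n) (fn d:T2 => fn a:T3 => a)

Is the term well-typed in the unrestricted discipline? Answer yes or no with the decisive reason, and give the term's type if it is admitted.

no — the type mismatch rejects it
counts: b ×0, n (bound) ×1, c (bound) ×0, d (bound) ×0, a (bound) ×1
order of uses: n, a
typing: ill-typed: a function awaiting T1 gets T2 → T3 → T3
per-discipline verdicts: ordered ✗ · linear ✗ · affine ✗ · relevant ✗ · unrestricted ✗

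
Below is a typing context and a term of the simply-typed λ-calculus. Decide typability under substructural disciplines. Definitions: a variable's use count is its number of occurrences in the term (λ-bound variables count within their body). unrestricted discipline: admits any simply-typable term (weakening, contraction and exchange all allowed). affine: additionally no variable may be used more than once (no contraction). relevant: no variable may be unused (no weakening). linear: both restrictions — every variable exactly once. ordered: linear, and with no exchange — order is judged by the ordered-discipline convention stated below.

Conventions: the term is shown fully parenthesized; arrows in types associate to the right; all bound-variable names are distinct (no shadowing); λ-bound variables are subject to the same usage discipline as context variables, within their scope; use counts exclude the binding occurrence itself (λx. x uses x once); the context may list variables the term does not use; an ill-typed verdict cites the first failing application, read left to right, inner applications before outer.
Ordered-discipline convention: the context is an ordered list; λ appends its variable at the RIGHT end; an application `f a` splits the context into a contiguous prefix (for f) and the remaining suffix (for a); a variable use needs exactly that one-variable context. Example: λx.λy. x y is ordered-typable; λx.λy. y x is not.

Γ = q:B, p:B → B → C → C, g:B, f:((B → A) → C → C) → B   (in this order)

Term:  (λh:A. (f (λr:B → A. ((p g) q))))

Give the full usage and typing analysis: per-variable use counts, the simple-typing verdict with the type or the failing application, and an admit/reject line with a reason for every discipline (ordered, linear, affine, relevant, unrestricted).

use counts: q: 1; p: 1; g: 1; f: 1; h (bound): 0; r (bound): 0
use order (left to right): f, p, g, q
typing: well-typed — term : A → B
ordered: ✗ — unused: h, r — weakening required
linear: ✗ — unused: h, r — weakening required
affine: ✓ — no duplicate uses among q, p, g, f, h, r
relevant: ✗ — unused: h, r — weakening required
unrestricted: ✓ — well-typed at A → B; no restrictions here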